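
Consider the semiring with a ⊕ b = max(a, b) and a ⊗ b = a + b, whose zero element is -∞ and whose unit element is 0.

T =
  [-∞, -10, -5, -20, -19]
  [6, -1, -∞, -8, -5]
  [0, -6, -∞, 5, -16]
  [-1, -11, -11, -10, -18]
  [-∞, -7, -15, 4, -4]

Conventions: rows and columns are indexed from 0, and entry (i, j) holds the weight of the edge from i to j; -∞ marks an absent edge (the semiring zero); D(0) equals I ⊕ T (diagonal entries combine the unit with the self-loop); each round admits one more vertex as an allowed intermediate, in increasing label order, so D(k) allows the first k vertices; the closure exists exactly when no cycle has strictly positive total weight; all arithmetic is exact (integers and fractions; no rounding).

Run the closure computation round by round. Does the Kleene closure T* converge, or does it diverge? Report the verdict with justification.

D(0):
  [0, -10, -5, -20, -19]
  [6, 0, -∞, -8, -5]
  [0, -6, 0, 5, -16]
  [-1, -11, -11, 0, -18]
  [-∞, -7, -15, 4, 0]
D(1):
  [0, -10, -5, -20, -19]
  [6, 0, 1, -8, -5]
  [0, -6, 0, 5, -16]
  [-1, -11, -6, 0, -18]
  [-∞, -7, -15, 4, 0]
D(2):
  [0, -10, -5, -18, -15]
  [6, 0, 1, -8, -5]
  [0, -6, 0, 5, -11]
  [-1, -11, -6, 0, -16]
  [-1, -7, -6, 4, 0]
D(3):
  [0, -10, -5, 0, -15]
  [6, 0, 1, 6, -5]
  [0, -6, 0, 5, -11]
  [-1, -11, -6, 0, -16]
  [-1, -7, -6, 4, 0]
D(4):
  [0, -10, -5, 0, -15]
  [6, 0, 1, 6, -5]
  [4, -6, 0, 5, -11]
  [-1, -11, -6, 0, -16]
  [3, -7, -2, 4, 0]
D(5):
  [0, -10, -5, 0, -15]
  [6, 0, 1, 6, -5]
  [4, -6, 0, 5, -11]
  [-1, -11, -6, 0, -16]
  [3, -7, -2, 4, 0]
Key observation: every diagonal entry stays at the unit through all rounds, so no improving cycle exists.
Answer: CONVERGES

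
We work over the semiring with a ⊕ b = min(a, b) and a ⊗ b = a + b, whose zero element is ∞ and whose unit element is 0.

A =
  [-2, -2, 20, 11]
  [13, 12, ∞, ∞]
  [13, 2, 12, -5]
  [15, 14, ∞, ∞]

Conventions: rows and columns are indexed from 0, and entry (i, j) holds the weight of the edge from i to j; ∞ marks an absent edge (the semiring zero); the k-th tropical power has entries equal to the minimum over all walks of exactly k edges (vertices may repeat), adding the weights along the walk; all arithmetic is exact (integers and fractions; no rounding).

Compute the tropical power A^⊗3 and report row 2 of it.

A^⊗2:
  [-4, -4, 18, 9]
  [11, 11, 33, 24]
  [10, 9, 24, 7]
  [13, 13, 35, 26]
A^⊗3:
  [-6, -6, 16, 7]
  [9, 9, 31, 22]
  [8, 8, 30, 19]
  [11, 11, 33, 24]
Answer: row 2 of A^⊗3 = [8, 8, 30, 19]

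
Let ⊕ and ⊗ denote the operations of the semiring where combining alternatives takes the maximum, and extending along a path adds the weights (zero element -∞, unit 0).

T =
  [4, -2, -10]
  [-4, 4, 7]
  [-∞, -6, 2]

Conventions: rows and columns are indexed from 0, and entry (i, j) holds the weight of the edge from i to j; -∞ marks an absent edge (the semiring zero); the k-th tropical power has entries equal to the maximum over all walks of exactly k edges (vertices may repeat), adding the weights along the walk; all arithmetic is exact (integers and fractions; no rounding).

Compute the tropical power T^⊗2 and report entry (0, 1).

T^⊗2:
  [8, 2, 5]
  [0, 8, 11]
  [-10, -2, 4]
Key observation: the optimum is the walk 0->0->1, with weight 4 + (-2) = 2.
Optimal value attained by: walk 0->0->1.
Answer: (T^⊗2)[0][1] = 2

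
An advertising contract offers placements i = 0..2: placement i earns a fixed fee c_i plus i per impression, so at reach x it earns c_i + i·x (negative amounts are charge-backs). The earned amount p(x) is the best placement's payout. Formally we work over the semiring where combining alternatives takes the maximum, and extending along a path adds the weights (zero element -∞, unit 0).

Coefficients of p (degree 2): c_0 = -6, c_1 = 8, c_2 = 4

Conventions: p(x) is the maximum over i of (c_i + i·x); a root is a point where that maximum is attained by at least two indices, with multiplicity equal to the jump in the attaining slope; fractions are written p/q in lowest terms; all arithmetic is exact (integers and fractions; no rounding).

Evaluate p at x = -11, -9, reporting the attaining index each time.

p(-11) = max(-6+0·(-11)=-6, 8+1·(-11)=-3, 4+2·(-11)=-18) = -3 (attained by i=1)
p(-9) = max(-6+0·(-9)=-6, 8+1·(-9)=-1, 4+2·(-9)=-14) = -1 (attained by i=1)
Answer: p(-11) = -3; p(-9) = -1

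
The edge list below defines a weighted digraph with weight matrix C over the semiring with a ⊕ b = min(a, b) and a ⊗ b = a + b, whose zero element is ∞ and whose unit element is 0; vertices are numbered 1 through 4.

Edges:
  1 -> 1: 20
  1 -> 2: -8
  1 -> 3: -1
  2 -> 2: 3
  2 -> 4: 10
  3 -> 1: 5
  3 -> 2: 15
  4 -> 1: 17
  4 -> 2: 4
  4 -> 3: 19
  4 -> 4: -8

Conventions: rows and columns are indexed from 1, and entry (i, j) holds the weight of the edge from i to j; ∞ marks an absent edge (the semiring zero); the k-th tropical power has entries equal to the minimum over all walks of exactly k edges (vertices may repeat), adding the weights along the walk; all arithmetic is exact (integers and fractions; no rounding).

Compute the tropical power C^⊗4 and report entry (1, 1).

C^⊗2:
  [4, -5, 19, 2]
  [27, 6, 29, 2]
  [25, -3, 4, 25]
  [9, -4, 11, -16]
C^⊗3:
  [19, -4, 3, -6]
  [19, 6, 21, -6]
  [9, 0, 24, 7]
  [1, -12, 3, -24]
C^⊗4:
  [8, -2, 13, -14]
  [11, -2, 13, -14]
  [24, 1, 8, -1]
  [-7, -20, -5, -32]
Key observation: the optimum is the walk 1->3->1->3->1, with weight (-1) + 5 + (-1) + 5 = 8.
Optimal value attained by: walk 1->3->1->3->1.
Answer: (C^⊗4)[1][1] = 8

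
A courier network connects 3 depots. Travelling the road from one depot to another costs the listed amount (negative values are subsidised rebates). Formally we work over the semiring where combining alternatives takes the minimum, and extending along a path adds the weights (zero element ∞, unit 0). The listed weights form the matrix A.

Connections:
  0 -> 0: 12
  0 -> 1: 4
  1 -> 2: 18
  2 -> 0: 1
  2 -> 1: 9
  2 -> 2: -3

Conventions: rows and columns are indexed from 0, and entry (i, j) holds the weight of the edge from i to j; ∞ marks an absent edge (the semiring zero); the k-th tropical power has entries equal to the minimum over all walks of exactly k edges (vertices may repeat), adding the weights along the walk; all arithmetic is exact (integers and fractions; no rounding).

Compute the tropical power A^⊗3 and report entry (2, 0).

A^⊗2:
  [24, 16, 22]
  [19, 27, 15]
  [-2, 5, -6]
A^⊗3:
  [23, 28, 19]
  [16, 23, 12]
  [-5, 2, -9]
Key observation: the optimum is the walk 2->2->2->0, with weight (-3) + (-3) + 1 = -5.
Optimal value attained by: walk 2->2->2->0.
Answer: (A^⊗3)[2][0] = -5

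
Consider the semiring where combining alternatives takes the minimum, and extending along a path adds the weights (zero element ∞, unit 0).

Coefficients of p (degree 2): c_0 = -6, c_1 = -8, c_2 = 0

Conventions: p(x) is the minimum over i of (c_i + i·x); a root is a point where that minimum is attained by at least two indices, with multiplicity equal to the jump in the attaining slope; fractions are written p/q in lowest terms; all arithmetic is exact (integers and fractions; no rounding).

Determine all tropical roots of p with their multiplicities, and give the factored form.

hull edge (i=0, c=-6) to (i=1, c=-8): slope -2, span 1
hull edge (i=1, c=-8) to (i=2, c=0): slope 8, span 1
Factored form: p(x) = 0 ⊗ (x ⊕ (-8)) ⊗ (x ⊕ 2)
Answer: roots = -8 (mult 1), 2 (mult 1)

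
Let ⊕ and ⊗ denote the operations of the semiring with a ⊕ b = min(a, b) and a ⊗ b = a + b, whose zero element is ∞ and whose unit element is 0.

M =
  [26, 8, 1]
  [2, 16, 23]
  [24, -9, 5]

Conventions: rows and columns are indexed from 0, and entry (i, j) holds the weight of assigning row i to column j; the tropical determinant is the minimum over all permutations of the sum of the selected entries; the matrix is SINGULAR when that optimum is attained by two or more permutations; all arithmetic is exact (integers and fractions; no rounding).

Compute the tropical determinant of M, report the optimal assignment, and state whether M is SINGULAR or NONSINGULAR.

σ = (0, 1, 2): 26 + 16 + 5 = 47
σ = (0, 2, 1): 26 + 23 + (-9) = 40
σ = (1, 0, 2): 8 + 2 + 5 = 15
σ = (1, 2, 0): 8 + 23 + 24 = 55
σ = (2, 0, 1): 1 + 2 + (-9) = -6
σ = (2, 1, 0): 1 + 16 + 24 = 41
Optimal value attained by: σ = (2, 0, 1).
Answer: det⊕(M) = -6; verdict: NONSINGULAR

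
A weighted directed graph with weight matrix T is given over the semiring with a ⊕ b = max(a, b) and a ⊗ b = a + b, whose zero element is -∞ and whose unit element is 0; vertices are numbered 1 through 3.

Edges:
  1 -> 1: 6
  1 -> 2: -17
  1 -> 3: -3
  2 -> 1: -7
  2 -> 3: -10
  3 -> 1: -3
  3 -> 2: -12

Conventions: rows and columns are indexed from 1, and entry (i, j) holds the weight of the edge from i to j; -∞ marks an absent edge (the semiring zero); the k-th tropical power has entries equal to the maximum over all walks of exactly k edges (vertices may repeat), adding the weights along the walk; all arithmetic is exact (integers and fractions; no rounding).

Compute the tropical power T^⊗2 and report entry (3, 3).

T^⊗2:
  [12, -11, 3]
  [-1, -22, -10]
  [3, -20, -6]
Key observation: the optimum is the walk 3->1->3, with weight (-3) + (-3) = -6.
Optimal value attained by: walk 3->1->3.
Answer: (T^⊗2)[3][3] = -6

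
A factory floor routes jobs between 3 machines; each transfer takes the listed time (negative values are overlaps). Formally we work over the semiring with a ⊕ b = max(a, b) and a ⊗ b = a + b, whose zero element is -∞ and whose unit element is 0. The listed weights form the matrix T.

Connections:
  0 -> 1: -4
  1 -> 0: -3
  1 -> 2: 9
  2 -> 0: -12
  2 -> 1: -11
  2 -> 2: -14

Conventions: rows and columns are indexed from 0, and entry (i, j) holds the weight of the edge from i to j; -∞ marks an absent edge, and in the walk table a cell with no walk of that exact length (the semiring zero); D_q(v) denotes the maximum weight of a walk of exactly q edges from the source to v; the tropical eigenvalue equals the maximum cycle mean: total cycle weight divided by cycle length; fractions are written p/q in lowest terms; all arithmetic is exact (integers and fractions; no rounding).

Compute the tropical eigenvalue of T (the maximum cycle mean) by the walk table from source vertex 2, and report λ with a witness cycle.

q=0: [-∞, -∞, 0]
q=1: [-12, -11, -14]
q=2: [-14, -16, -2]
q=3: [-14, -13, -7]
Optimal cycle mean attained by: cycle 1->2->1, total 9 + (-11), length 2.
Answer: λ = -1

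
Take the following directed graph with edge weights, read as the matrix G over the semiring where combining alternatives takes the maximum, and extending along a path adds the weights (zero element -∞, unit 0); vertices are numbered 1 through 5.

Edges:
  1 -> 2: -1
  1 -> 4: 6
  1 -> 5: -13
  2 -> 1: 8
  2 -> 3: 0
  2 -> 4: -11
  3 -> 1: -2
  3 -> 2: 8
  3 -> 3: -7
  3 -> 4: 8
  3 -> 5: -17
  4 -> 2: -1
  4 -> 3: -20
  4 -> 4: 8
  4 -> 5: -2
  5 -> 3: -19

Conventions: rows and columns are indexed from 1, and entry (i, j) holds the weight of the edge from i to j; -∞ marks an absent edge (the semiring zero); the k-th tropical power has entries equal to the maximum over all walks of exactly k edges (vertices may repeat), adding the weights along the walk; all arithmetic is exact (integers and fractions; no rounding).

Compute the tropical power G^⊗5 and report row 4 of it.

G^⊗2:
  [7, 5, -1, 14, 4]
  [-2, 8, -7, 14, -5]
  [16, 7, 8, 16, 6]
  [7, 7, -1, 16, 6]
  [-21, -11, -26, -11, -36]
G^⊗3:
  [13, 13, 5, 22, 12]
  [16, 13, 8, 22, 12]
  [15, 16, 7, 24, 14]
  [15, 15, 7, 24, 14]
  [-3, -12, -11, -3, -13]
G^⊗4:
  [21, 21, 13, 30, 20]
  [21, 21, 13, 30, 20]
  [24, 23, 16, 32, 22]
  [23, 23, 15, 32, 22]
  [-4, -3, -12, 5, -5]
G^⊗5:
  [29, 29, 21, 38, 28]
  [29, 29, 21, 38, 28]
  [31, 31, 23, 40, 30]
  [31, 31, 23, 40, 30]
  [5, 4, -3, 13, 3]
Answer: row 4 of G^⊗5 = [31, 31, 23, 40, 30]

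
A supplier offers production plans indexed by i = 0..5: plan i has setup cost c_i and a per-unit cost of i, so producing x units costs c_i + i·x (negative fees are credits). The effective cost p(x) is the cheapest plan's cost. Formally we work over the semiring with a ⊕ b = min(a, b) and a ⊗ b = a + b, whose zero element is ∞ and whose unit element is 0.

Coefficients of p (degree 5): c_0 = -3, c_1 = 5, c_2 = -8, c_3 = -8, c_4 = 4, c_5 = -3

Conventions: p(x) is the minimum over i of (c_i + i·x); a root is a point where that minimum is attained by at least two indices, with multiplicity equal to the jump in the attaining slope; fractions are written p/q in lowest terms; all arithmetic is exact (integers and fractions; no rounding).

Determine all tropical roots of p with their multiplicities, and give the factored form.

hull edge (i=0, c=-3) to (i=2, c=-8): slope -5/2, span 2
hull edge (i=2, c=-8) to (i=3, c=-8): slope 0, span 1
hull edge (i=3, c=-8) to (i=5, c=-3): slope 5/2, span 2
Factored form: p(x) = -3 ⊗ (x ⊕ (-5/2)) ⊗ (x ⊕ (-5/2)) ⊗ (x ⊕ 0) ⊗ (x ⊕ 5/2) ⊗ (x ⊕ 5/2)
Answer: roots = -5/2 (mult 2), 0 (mult 1), 5/2 (mult 2)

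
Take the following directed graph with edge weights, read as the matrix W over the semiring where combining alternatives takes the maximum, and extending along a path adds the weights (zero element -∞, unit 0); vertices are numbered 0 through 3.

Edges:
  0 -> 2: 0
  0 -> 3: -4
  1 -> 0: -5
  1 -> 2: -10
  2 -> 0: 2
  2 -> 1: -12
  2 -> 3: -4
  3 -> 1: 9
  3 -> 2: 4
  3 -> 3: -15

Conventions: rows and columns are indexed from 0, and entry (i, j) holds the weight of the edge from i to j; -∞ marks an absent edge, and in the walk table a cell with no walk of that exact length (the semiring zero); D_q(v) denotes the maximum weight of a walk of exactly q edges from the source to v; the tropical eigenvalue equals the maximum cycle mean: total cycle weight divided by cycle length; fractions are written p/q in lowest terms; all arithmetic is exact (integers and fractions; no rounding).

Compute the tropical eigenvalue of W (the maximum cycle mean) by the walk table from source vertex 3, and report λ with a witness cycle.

q=0: [-∞, -∞, -∞, 0]
q=1: [-∞, 9, 4, -15]
q=2: [6, -6, -1, 0]
q=3: [1, 9, 6, 2]
q=4: [8, 11, 6, 2]
Optimal cycle mean attained by: cycle 0->2->0, total 0 + 2, length 2.
Answer: λ = 1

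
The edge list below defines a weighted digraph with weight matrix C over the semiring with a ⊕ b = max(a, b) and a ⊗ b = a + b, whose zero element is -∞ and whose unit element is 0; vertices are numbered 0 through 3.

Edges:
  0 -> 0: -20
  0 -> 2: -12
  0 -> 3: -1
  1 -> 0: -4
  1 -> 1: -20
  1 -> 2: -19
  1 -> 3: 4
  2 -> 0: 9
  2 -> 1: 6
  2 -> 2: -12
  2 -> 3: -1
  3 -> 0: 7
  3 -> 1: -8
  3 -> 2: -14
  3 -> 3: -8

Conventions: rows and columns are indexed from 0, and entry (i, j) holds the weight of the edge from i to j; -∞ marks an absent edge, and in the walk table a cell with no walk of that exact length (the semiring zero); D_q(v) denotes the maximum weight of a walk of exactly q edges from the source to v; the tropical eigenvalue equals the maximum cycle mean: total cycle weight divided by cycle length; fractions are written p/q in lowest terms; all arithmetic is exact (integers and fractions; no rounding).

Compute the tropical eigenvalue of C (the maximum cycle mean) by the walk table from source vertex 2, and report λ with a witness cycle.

q=0: [-∞, -∞, 0, -∞]
q=1: [9, 6, -12, -1]
q=2: [6, -6, -3, 10]
q=3: [17, 3, -4, 5]
q=4: [12, 2, 5, 16]
Optimal cycle mean attained by: cycle 0->3->0, total (-1) + 7, length 2.
Answer: λ = 3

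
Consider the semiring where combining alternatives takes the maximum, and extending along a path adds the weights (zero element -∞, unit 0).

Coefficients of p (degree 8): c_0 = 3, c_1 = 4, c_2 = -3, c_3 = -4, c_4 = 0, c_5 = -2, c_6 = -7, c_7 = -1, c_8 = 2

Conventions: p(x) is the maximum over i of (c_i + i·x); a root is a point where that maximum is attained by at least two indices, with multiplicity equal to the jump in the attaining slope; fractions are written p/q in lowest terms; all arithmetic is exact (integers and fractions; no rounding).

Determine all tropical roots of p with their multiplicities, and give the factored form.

hull edge (i=0, c=3) to (i=1, c=4): slope 1, span 1
hull edge (i=1, c=4) to (i=8, c=2): slope -2/7, span 7
Factored form: p(x) = 2 ⊗ (x ⊕ (-1)) ⊗ (x ⊕ 2/7) ⊗ (x ⊕ 2/7) ⊗ (x ⊕ 2/7) ⊗ (x ⊕ 2/7) ⊗ (x ⊕ 2/7) ⊗ (x ⊕ 2/7) ⊗ (x ⊕ 2/7)
Answer: roots = -1 (mult 1), 2/7 (mult 7)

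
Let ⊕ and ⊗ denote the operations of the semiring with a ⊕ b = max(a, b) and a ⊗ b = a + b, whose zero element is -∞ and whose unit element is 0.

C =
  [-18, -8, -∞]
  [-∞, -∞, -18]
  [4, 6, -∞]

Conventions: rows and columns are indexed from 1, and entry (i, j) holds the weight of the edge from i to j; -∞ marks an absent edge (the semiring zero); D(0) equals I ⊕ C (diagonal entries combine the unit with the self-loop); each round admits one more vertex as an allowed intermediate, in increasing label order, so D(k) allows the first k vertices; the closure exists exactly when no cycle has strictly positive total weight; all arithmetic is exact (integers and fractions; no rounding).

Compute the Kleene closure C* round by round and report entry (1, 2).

D(0):
  [0, -8, -∞]
  [-∞, 0, -18]
  [4, 6, 0]
D(1):
  [0, -8, -∞]
  [-∞, 0, -18]
  [4, 6, 0]
D(2):
  [0, -8, -26]
  [-∞, 0, -18]
  [4, 6, 0]
D(3):
  [0, -8, -26]
  [-14, 0, -18]
  [4, 6, 0]
Answer: C*[1][2] = -8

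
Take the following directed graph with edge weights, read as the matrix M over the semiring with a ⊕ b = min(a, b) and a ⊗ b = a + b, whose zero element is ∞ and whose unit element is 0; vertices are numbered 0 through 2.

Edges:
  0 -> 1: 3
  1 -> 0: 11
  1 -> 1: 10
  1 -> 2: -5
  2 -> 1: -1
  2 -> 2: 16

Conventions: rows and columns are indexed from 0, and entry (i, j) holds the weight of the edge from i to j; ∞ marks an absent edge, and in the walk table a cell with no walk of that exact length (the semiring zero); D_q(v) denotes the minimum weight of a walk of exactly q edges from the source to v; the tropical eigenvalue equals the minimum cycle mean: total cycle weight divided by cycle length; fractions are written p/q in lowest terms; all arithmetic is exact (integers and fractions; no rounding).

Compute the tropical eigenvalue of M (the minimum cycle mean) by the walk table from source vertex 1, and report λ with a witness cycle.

q=0: [∞, 0, ∞]
q=1: [11, 10, -5]
q=2: [21, -6, 5]
q=3: [5, 4, -11]
Optimal cycle mean attained by: cycle 1->2->1, total (-5) + (-1), length 2.
Answer: λ = -3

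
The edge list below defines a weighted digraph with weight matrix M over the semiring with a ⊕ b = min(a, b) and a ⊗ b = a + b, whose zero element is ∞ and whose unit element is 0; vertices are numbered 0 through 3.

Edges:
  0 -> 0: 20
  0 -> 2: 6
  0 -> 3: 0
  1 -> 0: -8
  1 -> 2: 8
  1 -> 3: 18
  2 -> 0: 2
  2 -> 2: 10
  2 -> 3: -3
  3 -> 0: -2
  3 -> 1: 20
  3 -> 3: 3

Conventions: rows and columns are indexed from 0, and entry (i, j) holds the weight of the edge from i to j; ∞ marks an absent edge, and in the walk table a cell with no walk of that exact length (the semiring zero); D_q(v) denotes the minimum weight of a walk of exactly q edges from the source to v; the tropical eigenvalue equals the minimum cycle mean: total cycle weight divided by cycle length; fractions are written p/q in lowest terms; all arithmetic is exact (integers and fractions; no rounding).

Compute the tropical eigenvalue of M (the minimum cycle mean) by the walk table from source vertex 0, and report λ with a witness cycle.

q=0: [0, ∞, ∞, ∞]
q=1: [20, ∞, 6, 0]
q=2: [-2, 20, 16, 3]
q=3: [1, 23, 4, -2]
q=4: [-4, 18, 7, 1]
Optimal cycle mean attained by: cycle 0->3->0, total 0 + (-2), length 2.
Answer: λ = -1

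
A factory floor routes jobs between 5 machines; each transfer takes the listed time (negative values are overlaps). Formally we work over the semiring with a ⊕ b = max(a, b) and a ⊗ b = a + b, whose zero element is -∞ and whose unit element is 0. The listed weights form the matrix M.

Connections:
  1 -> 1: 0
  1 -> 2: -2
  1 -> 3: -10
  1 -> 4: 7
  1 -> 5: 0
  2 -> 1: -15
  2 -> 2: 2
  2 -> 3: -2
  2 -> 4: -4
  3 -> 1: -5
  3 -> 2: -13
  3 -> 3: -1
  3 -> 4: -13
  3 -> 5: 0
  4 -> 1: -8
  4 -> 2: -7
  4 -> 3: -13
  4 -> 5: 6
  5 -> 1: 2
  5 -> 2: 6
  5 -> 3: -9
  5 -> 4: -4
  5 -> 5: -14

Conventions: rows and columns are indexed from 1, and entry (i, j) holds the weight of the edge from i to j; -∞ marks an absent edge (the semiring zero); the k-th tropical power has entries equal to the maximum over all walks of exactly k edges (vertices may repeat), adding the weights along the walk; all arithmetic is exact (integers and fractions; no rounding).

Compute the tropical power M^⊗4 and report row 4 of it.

M^⊗2:
  [2, 6, -4, 7, 13]
  [-7, 4, 0, -2, 2]
  [2, 6, -2, 2, -1]
  [8, 12, -3, 2, -8]
  [2, 8, 4, 9, 2]
M^⊗3:
  [15, 19, 4, 9, 13]
  [4, 8, 2, 0, 4]
  [2, 8, 4, 9, 8]
  [8, 14, 10, 15, 8]
  [4, 10, 6, 9, 15]
M^⊗4:
  [15, 21, 17, 22, 15]
  [6, 10, 6, 11, 6]
  [10, 14, 6, 9, 15]
  [10, 16, 12, 15, 21]
  [17, 21, 8, 11, 15]
Answer: row 4 of M^⊗4 = [10, 16, 12, 15, 21]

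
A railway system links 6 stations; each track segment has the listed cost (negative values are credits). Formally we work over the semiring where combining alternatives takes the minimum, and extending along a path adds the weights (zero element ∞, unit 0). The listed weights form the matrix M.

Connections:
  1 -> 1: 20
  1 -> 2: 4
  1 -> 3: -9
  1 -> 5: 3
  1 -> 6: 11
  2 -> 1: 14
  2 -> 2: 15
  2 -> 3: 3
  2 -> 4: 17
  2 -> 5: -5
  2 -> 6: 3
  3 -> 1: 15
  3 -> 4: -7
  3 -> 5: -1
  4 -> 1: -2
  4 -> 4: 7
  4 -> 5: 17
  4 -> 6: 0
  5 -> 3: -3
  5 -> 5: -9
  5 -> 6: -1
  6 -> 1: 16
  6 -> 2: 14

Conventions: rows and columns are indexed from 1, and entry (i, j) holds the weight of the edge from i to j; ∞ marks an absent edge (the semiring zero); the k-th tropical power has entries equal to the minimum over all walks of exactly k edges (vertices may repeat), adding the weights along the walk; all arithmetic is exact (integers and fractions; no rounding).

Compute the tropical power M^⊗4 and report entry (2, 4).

M^⊗2:
  [6, 19, 0, -16, -10, 2]
  [15, 17, -8, -4, -14, -6]
  [-9, 19, -4, 0, -10, -7]
  [5, 2, -11, 14, 1, 7]
  [12, 13, -12, -10, -18, -10]
  [28, 20, 7, 31, 9, 17]
M^⊗3:
  [-18, 10, -13, -9, -19, -16]
  [-6, 8, -17, -15, -23, -15]
  [-2, -5, -18, -11, -19, -11]
  [4, 9, -4, -18, -12, 0]
  [-12, 4, -21, -19, -27, -19]
  [22, 31, 6, 0, 0, 8]
M^⊗4:
  [-11, -14, -27, -20, -28, -20]
  [-17, -2, -26, -24, -32, -24]
  [-13, 2, -22, -25, -28, -20]
  [-20, 8, -15, -11, -21, -18]
  [-21, -8, -30, -28, -36, -28]
  [-2, 22, -3, -1, -9, -1]
Key observation: the optimum is the walk 2->5->5->3->4, with weight (-5) + (-9) + (-3) + (-7) = -24.
Optimal value attained by: walk 2->5->5->3->4.
Answer: (M^⊗4)[2][4] = -24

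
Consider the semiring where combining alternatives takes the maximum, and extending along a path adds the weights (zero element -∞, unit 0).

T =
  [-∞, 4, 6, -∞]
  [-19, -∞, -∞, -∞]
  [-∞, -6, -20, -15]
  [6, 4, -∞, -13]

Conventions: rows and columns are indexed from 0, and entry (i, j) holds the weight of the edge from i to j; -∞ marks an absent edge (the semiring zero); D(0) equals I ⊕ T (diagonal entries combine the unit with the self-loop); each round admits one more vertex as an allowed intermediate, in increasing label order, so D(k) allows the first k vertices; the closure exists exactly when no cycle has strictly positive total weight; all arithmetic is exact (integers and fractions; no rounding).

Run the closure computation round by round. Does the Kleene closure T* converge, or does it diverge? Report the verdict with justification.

D(0):
  [0, 4, 6, -∞]
  [-19, 0, -∞, -∞]
  [-∞, -6, 0, -15]
  [6, 4, -∞, 0]
D(1):
  [0, 4, 6, -∞]
  [-19, 0, -13, -∞]
  [-∞, -6, 0, -15]
  [6, 10, 12, 0]
D(2):
  [0, 4, 6, -∞]
  [-19, 0, -13, -∞]
  [-25, -6, 0, -15]
  [6, 10, 12, 0]
D(3):
  [0, 4, 6, -9]
  [-19, 0, -13, -28]
  [-25, -6, 0, -15]
  [6, 10, 12, 0]
D(4):
  [0, 4, 6, -9]
  [-19, 0, -13, -28]
  [-9, -5, 0, -15]
  [6, 10, 12, 0]
Key observation: every diagonal entry stays at the unit through all rounds, so no improving cycle exists.
Answer: CONVERGES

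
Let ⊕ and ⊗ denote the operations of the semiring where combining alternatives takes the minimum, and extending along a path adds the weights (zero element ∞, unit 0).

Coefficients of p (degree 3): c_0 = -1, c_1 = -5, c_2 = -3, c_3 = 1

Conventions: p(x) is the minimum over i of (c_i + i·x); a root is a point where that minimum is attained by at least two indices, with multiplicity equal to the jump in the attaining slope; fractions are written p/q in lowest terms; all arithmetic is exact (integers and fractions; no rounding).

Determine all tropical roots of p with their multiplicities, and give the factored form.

hull edge (i=0, c=-1) to (i=1, c=-5): slope -4, span 1
hull edge (i=1, c=-5) to (i=2, c=-3): slope 2, span 1
hull edge (i=2, c=-3) to (i=3, c=1): slope 4, span 1
Factored form: p(x) = 1 ⊗ (x ⊕ (-4)) ⊗ (x ⊕ (-2)) ⊗ (x ⊕ 4)
Answer: roots = -4 (mult 1), -2 (mult 1), 4 (mult 1)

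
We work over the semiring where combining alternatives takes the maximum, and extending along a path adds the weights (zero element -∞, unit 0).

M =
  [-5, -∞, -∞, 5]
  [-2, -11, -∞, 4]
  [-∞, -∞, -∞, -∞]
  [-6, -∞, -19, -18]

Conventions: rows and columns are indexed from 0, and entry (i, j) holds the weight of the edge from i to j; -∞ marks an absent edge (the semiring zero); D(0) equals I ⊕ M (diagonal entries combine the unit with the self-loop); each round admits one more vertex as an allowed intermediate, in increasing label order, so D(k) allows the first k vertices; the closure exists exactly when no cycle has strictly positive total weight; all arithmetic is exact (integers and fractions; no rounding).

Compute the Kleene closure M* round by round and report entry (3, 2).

D(0):
  [0, -∞, -∞, 5]
  [-2, 0, -∞, 4]
  [-∞, -∞, 0, -∞]
  [-6, -∞, -19, 0]
D(1):
  [0, -∞, -∞, 5]
  [-2, 0, -∞, 4]
  [-∞, -∞, 0, -∞]
  [-6, -∞, -19, 0]
D(2):
  [0, -∞, -∞, 5]
  [-2, 0, -∞, 4]
  [-∞, -∞, 0, -∞]
  [-6, -∞, -19, 0]
D(3):
  [0, -∞, -∞, 5]
  [-2, 0, -∞, 4]
  [-∞, -∞, 0, -∞]
  [-6, -∞, -19, 0]
D(4):
  [0, -∞, -14, 5]
  [-2, 0, -15, 4]
  [-∞, -∞, 0, -∞]
  [-6, -∞, -19, 0]
Answer: M*[3][2] = -19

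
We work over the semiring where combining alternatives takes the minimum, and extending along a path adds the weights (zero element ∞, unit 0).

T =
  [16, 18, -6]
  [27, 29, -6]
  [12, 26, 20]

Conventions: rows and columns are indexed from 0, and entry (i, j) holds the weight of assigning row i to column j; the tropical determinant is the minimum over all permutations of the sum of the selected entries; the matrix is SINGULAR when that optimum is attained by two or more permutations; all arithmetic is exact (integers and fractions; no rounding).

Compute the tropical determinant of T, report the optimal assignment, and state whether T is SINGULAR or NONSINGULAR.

σ = (0, 1, 2): 16 + 29 + 20 = 65
σ = (0, 2, 1): 16 + (-6) + 26 = 36
σ = (1, 0, 2): 18 + 27 + 20 = 65
σ = (1, 2, 0): 18 + (-6) + 12 = 24
σ = (2, 0, 1): (-6) + 27 + 26 = 47
σ = (2, 1, 0): (-6) + 29 + 12 = 35
Optimal value attained by: σ = (1, 2, 0).
Answer: det⊕(T) = 24; verdict: NONSINGULAR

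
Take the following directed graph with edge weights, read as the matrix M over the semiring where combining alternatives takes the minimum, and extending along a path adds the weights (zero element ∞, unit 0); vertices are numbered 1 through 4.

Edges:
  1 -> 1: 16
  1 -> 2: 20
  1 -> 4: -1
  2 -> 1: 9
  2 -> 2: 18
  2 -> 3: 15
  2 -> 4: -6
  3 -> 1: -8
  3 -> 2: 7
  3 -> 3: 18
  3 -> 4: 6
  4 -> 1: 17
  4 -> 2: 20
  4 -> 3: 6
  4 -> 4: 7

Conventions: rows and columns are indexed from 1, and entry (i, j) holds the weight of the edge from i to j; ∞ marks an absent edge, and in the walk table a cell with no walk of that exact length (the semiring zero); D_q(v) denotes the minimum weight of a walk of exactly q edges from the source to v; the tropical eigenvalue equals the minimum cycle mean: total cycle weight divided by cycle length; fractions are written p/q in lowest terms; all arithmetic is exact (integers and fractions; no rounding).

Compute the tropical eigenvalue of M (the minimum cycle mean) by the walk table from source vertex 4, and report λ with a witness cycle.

q=0: [∞, ∞, ∞, 0]
q=1: [17, 20, 6, 7]
q=2: [-2, 13, 13, 12]
q=3: [5, 18, 18, -3]
q=4: [10, 17, 3, 4]
Optimal cycle mean attained by: cycle 1->4->3->1, total (-1) + 6 + (-8), length 3.
Answer: λ = -1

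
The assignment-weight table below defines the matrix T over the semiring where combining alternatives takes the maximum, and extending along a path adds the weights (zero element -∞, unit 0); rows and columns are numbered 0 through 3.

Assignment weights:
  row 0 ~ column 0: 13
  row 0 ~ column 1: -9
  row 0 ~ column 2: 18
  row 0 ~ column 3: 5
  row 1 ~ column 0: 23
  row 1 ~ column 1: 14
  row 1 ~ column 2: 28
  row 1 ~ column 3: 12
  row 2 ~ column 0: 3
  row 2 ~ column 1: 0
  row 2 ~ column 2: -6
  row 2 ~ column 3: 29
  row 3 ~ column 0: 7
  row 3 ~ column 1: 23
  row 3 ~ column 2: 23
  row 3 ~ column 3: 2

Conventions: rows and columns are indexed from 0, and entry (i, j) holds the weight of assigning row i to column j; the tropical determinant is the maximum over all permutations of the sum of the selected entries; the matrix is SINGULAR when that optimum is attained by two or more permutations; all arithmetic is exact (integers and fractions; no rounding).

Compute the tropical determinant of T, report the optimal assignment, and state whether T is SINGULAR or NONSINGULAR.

σ = (0, 1, 2, 3): 13 + 14 + (-6) + 2 = 23
σ = (0, 1, 3, 2): 13 + 14 + 29 + 23 = 79
σ = (0, 2, 1, 3): 13 + 28 + 0 + 2 = 43
σ = (0, 2, 3, 1): 13 + 28 + 29 + 23 = 93
σ = (0, 3, 1, 2): 13 + 12 + 0 + 23 = 48
σ = (0, 3, 2, 1): 13 + 12 + (-6) + 23 = 42
σ = (1, 0, 2, 3): (-9) + 23 + (-6) + 2 = 10
σ = (1, 0, 3, 2): (-9) + 23 + 29 + 23 = 66
σ = (1, 2, 0, 3): (-9) + 28 + 3 + 2 = 24
σ = (1, 2, 3, 0): (-9) + 28 + 29 + 7 = 55
σ = (1, 3, 0, 2): (-9) + 12 + 3 + 23 = 29
σ = (1, 3, 2, 0): (-9) + 12 + (-6) + 7 = 4
σ = (2, 0, 1, 3): 18 + 23 + 0 + 2 = 43
σ = (2, 0, 3, 1): 18 + 23 + 29 + 23 = 93
σ = (2, 1, 0, 3): 18 + 14 + 3 + 2 = 37
σ = (2, 1, 3, 0): 18 + 14 + 29 + 7 = 68
σ = (2, 3, 0, 1): 18 + 12 + 3 + 23 = 56
σ = (2, 3, 1, 0): 18 + 12 + 0 + 7 = 37
σ = (3, 0, 1, 2): 5 + 23 + 0 + 23 = 51
σ = (3, 0, 2, 1): 5 + 23 + (-6) + 23 = 45
σ = (3, 1, 0, 2): 5 + 14 + 3 + 23 = 45
σ = (3, 1, 2, 0): 5 + 14 + (-6) + 7 = 20
σ = (3, 2, 0, 1): 5 + 28 + 3 + 23 = 59
σ = (3, 2, 1, 0): 5 + 28 + 0 + 7 = 40
Optimal value attained by: σ = (0, 2, 3, 1).
Answer: det⊕(T) = 93; verdict: SINGULAR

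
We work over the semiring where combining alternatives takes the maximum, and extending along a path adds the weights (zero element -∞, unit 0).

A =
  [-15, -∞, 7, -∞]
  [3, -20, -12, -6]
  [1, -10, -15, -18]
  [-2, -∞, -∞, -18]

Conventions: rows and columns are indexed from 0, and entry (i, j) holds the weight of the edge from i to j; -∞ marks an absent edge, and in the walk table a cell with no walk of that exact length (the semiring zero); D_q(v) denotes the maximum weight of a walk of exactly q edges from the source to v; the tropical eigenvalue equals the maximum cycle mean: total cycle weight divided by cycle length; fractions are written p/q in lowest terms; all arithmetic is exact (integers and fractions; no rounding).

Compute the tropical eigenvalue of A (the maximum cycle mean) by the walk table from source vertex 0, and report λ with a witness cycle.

q=0: [0, -∞, -∞, -∞]
q=1: [-15, -∞, 7, -∞]
q=2: [8, -3, -8, -11]
q=3: [0, -18, 15, -9]
q=4: [16, 5, 7, -3]
Optimal cycle mean attained by: cycle 0->2->0, total 7 + 1, length 2.
Answer: λ = 4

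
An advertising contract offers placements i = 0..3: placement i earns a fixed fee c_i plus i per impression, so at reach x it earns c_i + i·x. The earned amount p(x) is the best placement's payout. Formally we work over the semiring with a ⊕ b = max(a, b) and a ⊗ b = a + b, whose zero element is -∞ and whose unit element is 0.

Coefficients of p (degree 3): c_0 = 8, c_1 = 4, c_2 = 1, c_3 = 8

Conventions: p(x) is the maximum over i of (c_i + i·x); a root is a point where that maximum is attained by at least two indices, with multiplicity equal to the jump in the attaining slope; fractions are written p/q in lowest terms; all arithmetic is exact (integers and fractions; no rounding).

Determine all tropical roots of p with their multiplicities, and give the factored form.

hull edge (i=0, c=8) to (i=3, c=8): slope 0, span 3
Factored form: p(x) = 8 ⊗ (x ⊕ 0) ⊗ (x ⊕ 0) ⊗ (x ⊕ 0)
Answer: roots = 0 (mult 3)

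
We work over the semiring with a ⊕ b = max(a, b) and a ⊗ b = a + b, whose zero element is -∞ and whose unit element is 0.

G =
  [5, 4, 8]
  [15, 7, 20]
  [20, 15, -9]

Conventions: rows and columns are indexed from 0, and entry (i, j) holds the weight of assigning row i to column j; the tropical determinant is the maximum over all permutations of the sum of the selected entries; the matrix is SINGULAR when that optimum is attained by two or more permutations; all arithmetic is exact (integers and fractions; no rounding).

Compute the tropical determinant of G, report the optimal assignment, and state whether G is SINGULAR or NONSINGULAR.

σ = (0, 1, 2): 5 + 7 + (-9) = 3
σ = (0, 2, 1): 5 + 20 + 15 = 40
σ = (1, 0, 2): 4 + 15 + (-9) = 10
σ = (1, 2, 0): 4 + 20 + 20 = 44
σ = (2, 0, 1): 8 + 15 + 15 = 38
σ = (2, 1, 0): 8 + 7 + 20 = 35
Optimal value attained by: σ = (1, 2, 0).
Answer: det⊕(G) = 44; verdict: NONSINGULAR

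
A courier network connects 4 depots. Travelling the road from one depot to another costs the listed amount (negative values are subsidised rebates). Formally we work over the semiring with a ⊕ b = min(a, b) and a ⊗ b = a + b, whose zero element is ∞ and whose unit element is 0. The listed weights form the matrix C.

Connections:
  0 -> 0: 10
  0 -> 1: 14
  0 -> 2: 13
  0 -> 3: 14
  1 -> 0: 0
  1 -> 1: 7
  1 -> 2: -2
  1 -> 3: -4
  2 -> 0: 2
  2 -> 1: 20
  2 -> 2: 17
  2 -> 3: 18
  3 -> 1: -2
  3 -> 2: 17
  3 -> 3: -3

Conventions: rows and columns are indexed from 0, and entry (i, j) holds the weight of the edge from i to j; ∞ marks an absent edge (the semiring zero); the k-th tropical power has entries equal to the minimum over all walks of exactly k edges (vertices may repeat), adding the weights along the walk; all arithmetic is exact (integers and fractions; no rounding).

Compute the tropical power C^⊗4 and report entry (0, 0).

C^⊗2:
  [14, 12, 12, 10]
  [0, -6, 5, -7]
  [12, 16, 15, 15]
  [-2, -5, -4, -6]
C^⊗3:
  [12, 8, 10, 7]
  [-6, -9, -8, -10]
  [16, 13, 14, 12]
  [-5, -8, -7, -9]
C^⊗4:
  [8, 5, 6, 4]
  [-9, -12, -11, -13]
  [13, 10, 11, 9]
  [-8, -11, -10, -12]
Key observation: the optimum is the walk 0->1->3->1->0, with weight 14 + (-4) + (-2) + 0 = 8.
Optimal value attained by: walk 0->1->3->1->0.
Answer: (C^⊗4)[0][0] = 8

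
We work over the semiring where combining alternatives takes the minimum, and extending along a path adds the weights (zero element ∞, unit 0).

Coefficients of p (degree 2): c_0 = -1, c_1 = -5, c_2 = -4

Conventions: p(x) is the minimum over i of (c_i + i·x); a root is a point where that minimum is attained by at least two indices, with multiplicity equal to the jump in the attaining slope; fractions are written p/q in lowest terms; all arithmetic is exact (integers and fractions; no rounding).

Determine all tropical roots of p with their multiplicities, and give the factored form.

hull edge (i=0, c=-1) to (i=1, c=-5): slope -4, span 1
hull edge (i=1, c=-5) to (i=2, c=-4): slope 1, span 1
Factored form: p(x) = -4 ⊗ (x ⊕ (-1)) ⊗ (x ⊕ 4)
Answer: roots = -1 (mult 1), 4 (mult 1)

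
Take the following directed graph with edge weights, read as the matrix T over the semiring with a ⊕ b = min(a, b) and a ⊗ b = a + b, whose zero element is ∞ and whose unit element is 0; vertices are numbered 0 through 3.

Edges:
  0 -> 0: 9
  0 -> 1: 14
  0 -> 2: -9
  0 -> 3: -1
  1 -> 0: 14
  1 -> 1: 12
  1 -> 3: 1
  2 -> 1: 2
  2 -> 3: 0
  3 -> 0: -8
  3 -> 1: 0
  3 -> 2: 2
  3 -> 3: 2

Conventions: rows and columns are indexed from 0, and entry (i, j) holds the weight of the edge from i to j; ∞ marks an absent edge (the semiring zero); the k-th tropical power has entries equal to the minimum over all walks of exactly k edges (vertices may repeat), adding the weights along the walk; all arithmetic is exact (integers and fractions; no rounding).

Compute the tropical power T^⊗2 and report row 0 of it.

T^⊗2:
  [-9, -7, 0, -9]
  [-7, 1, 3, 3]
  [-8, 0, 2, 2]
  [-6, 2, -17, -9]
Answer: row 0 of T^⊗2 = [-9, -7, 0, -9]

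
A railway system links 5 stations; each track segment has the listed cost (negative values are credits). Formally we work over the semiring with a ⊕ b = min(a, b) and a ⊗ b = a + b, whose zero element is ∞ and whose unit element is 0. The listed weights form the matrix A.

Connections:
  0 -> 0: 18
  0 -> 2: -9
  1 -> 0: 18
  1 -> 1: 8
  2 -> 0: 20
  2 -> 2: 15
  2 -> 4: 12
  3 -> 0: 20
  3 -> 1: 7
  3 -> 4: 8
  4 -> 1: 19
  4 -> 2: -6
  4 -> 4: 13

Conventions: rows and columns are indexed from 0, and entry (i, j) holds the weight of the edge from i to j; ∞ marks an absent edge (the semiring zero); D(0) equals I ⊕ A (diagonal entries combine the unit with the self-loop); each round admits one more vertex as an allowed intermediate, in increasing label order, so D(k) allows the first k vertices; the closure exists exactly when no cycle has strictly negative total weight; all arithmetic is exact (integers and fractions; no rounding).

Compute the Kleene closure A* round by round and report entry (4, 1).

D(0):
  [0, ∞, -9, ∞, ∞]
  [18, 0, ∞, ∞, ∞]
  [20, ∞, 0, ∞, 12]
  [20, 7, ∞, 0, 8]
  [∞, 19, -6, ∞, 0]
D(1):
  [0, ∞, -9, ∞, ∞]
  [18, 0, 9, ∞, ∞]
  [20, ∞, 0, ∞, 12]
  [20, 7, 11, 0, 8]
  [∞, 19, -6, ∞, 0]
D(2):
  [0, ∞, -9, ∞, ∞]
  [18, 0, 9, ∞, ∞]
  [20, ∞, 0, ∞, 12]
  [20, 7, 11, 0, 8]
  [37, 19, -6, ∞, 0]
D(3):
  [0, ∞, -9, ∞, 3]
  [18, 0, 9, ∞, 21]
  [20, ∞, 0, ∞, 12]
  [20, 7, 11, 0, 8]
  [14, 19, -6, ∞, 0]
D(4):
  [0, ∞, -9, ∞, 3]
  [18, 0, 9, ∞, 21]
  [20, ∞, 0, ∞, 12]
  [20, 7, 11, 0, 8]
  [14, 19, -6, ∞, 0]
D(5):
  [0, 22, -9, ∞, 3]
  [18, 0, 9, ∞, 21]
  [20, 31, 0, ∞, 12]
  [20, 7, 2, 0, 8]
  [14, 19, -6, ∞, 0]
Answer: A*[4][1] = 19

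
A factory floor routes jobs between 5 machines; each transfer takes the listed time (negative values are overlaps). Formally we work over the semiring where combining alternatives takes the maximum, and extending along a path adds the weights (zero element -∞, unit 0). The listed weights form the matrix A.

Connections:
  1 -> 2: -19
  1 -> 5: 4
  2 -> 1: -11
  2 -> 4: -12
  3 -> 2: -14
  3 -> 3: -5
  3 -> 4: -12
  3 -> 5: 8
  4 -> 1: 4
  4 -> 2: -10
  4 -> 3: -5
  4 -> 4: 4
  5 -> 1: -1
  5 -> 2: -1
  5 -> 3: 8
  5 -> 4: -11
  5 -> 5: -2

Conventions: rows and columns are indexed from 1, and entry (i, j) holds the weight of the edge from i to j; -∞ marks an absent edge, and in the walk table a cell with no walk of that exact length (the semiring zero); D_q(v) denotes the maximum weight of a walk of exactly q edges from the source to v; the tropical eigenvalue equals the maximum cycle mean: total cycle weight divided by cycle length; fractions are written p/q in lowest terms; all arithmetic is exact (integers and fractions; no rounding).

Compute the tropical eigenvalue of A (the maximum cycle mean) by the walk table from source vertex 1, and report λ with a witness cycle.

q=0: [0, -∞, -∞, -∞, -∞]
q=1: [-∞, -19, -∞, -∞, 4]
q=2: [3, 3, 12, -7, 2]
q=3: [1, 1, 10, 0, 20]
q=4: [19, 19, 28, 9, 18]
q=5: [17, 17, 26, 16, 36]
Optimal cycle mean attained by: cycle 3->5->3, total 8 + 8, length 2.
Answer: λ = 8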